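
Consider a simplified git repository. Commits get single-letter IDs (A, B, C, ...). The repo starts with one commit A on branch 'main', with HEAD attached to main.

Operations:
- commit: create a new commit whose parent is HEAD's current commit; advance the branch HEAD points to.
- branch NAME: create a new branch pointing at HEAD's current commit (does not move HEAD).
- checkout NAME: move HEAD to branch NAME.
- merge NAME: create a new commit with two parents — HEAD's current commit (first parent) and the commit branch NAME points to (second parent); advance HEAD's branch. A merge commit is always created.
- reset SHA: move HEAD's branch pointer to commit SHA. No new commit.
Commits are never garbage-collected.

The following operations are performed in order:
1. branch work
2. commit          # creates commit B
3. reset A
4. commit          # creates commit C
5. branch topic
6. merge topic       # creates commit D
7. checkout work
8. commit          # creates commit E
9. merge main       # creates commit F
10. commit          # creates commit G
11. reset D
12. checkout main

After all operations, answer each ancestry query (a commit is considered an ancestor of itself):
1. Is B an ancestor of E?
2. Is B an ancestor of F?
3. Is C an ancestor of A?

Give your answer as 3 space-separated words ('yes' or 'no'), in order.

After op 1 (branch): HEAD=main@A [main=A work=A]
After op 2 (commit): HEAD=main@B [main=B work=A]
After op 3 (reset): HEAD=main@A [main=A work=A]
After op 4 (commit): HEAD=main@C [main=C work=A]
After op 5 (branch): HEAD=main@C [main=C topic=C work=A]
After op 6 (merge): HEAD=main@D [main=D topic=C work=A]
After op 7 (checkout): HEAD=work@A [main=D topic=C work=A]
After op 8 (commit): HEAD=work@E [main=D topic=C work=E]
After op 9 (merge): HEAD=work@F [main=D topic=C work=F]
After op 10 (commit): HEAD=work@G [main=D topic=C work=G]
After op 11 (reset): HEAD=work@D [main=D topic=C work=D]
After op 12 (checkout): HEAD=main@D [main=D topic=C work=D]
ancestors(E) = {A,E}; B in? no
ancestors(F) = {A,C,D,E,F}; B in? no
ancestors(A) = {A}; C in? no

Answer: no no no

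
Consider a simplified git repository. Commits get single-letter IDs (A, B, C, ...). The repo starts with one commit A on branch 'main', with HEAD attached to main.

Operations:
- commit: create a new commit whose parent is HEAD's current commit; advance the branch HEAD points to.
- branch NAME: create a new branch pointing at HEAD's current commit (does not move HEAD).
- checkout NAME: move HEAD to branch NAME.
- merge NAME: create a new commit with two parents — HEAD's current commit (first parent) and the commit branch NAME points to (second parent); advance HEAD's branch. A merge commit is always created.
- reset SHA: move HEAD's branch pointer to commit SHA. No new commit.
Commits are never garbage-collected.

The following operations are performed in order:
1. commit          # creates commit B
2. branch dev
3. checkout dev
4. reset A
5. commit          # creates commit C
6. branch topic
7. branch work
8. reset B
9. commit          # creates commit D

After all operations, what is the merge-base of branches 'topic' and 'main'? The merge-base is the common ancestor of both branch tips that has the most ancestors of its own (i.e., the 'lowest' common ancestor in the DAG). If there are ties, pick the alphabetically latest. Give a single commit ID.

Answer: A

Derivation:
After op 1 (commit): HEAD=main@B [main=B]
After op 2 (branch): HEAD=main@B [dev=B main=B]
After op 3 (checkout): HEAD=dev@B [dev=B main=B]
After op 4 (reset): HEAD=dev@A [dev=A main=B]
After op 5 (commit): HEAD=dev@C [dev=C main=B]
After op 6 (branch): HEAD=dev@C [dev=C main=B topic=C]
After op 7 (branch): HEAD=dev@C [dev=C main=B topic=C work=C]
After op 8 (reset): HEAD=dev@B [dev=B main=B topic=C work=C]
After op 9 (commit): HEAD=dev@D [dev=D main=B topic=C work=C]
ancestors(topic=C): ['A', 'C']
ancestors(main=B): ['A', 'B']
common: ['A']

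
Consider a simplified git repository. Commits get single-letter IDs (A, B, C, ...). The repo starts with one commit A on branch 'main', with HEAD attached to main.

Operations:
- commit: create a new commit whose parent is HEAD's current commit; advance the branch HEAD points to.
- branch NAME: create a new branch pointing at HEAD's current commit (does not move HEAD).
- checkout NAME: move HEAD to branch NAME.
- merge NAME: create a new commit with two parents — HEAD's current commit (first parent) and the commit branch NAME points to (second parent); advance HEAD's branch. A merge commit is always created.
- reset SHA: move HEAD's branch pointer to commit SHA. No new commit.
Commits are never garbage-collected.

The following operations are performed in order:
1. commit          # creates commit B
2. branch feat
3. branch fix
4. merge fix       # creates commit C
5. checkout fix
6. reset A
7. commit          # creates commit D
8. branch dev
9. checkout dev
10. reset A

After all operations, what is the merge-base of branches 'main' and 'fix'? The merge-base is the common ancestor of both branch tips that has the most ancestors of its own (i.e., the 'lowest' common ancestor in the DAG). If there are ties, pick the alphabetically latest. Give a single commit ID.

Answer: A

Derivation:
After op 1 (commit): HEAD=main@B [main=B]
After op 2 (branch): HEAD=main@B [feat=B main=B]
After op 3 (branch): HEAD=main@B [feat=B fix=B main=B]
After op 4 (merge): HEAD=main@C [feat=B fix=B main=C]
After op 5 (checkout): HEAD=fix@B [feat=B fix=B main=C]
After op 6 (reset): HEAD=fix@A [feat=B fix=A main=C]
After op 7 (commit): HEAD=fix@D [feat=B fix=D main=C]
After op 8 (branch): HEAD=fix@D [dev=D feat=B fix=D main=C]
After op 9 (checkout): HEAD=dev@D [dev=D feat=B fix=D main=C]
After op 10 (reset): HEAD=dev@A [dev=A feat=B fix=D main=C]
ancestors(main=C): ['A', 'B', 'C']
ancestors(fix=D): ['A', 'D']
common: ['A']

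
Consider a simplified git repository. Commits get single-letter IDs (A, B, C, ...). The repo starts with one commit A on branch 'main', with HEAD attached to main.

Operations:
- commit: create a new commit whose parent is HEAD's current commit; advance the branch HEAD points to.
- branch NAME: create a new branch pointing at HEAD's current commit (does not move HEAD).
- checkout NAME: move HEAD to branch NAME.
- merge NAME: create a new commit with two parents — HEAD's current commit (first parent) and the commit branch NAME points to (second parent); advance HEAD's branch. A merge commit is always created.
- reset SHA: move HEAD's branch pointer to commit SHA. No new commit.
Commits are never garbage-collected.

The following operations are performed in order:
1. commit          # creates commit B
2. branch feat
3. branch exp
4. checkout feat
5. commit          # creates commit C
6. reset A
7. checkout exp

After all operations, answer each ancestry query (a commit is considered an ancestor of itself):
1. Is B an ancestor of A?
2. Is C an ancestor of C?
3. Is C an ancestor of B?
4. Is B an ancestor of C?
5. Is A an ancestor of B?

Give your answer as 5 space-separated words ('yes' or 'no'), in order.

Answer: no yes no yes yes

Derivation:
After op 1 (commit): HEAD=main@B [main=B]
After op 2 (branch): HEAD=main@B [feat=B main=B]
After op 3 (branch): HEAD=main@B [exp=B feat=B main=B]
After op 4 (checkout): HEAD=feat@B [exp=B feat=B main=B]
After op 5 (commit): HEAD=feat@C [exp=B feat=C main=B]
After op 6 (reset): HEAD=feat@A [exp=B feat=A main=B]
After op 7 (checkout): HEAD=exp@B [exp=B feat=A main=B]
ancestors(A) = {A}; B in? no
ancestors(C) = {A,B,C}; C in? yes
ancestors(B) = {A,B}; C in? no
ancestors(C) = {A,B,C}; B in? yes
ancestors(B) = {A,B}; A in? yes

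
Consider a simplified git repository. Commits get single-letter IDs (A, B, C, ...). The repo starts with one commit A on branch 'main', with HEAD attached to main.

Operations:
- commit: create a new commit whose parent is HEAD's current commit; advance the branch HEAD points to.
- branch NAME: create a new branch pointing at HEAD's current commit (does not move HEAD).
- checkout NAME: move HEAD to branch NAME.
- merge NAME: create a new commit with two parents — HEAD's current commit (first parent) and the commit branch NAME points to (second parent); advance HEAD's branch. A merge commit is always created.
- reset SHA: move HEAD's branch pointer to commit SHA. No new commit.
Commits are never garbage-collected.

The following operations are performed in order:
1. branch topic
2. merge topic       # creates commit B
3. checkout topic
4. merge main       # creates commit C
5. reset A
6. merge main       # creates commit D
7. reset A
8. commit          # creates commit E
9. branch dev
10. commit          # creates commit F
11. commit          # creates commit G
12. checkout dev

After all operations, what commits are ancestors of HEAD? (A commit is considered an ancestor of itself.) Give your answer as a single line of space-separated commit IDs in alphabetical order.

Answer: A E

Derivation:
After op 1 (branch): HEAD=main@A [main=A topic=A]
After op 2 (merge): HEAD=main@B [main=B topic=A]
After op 3 (checkout): HEAD=topic@A [main=B topic=A]
After op 4 (merge): HEAD=topic@C [main=B topic=C]
After op 5 (reset): HEAD=topic@A [main=B topic=A]
After op 6 (merge): HEAD=topic@D [main=B topic=D]
After op 7 (reset): HEAD=topic@A [main=B topic=A]
After op 8 (commit): HEAD=topic@E [main=B topic=E]
After op 9 (branch): HEAD=topic@E [dev=E main=B topic=E]
After op 10 (commit): HEAD=topic@F [dev=E main=B topic=F]
After op 11 (commit): HEAD=topic@G [dev=E main=B topic=G]
After op 12 (checkout): HEAD=dev@E [dev=E main=B topic=G]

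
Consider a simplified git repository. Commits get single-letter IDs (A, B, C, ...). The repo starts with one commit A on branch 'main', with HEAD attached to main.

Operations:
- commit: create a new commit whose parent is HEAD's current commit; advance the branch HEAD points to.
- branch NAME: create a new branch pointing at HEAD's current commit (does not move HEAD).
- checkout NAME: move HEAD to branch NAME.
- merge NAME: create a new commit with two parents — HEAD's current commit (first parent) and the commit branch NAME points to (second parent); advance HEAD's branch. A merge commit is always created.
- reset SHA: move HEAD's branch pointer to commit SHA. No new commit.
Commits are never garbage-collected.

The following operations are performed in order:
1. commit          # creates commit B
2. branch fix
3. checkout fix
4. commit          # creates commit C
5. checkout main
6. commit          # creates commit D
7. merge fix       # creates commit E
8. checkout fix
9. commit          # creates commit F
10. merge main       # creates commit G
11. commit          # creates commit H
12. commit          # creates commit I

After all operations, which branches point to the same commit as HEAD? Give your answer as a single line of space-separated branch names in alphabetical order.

Answer: fix

Derivation:
After op 1 (commit): HEAD=main@B [main=B]
After op 2 (branch): HEAD=main@B [fix=B main=B]
After op 3 (checkout): HEAD=fix@B [fix=B main=B]
After op 4 (commit): HEAD=fix@C [fix=C main=B]
After op 5 (checkout): HEAD=main@B [fix=C main=B]
After op 6 (commit): HEAD=main@D [fix=C main=D]
After op 7 (merge): HEAD=main@E [fix=C main=E]
After op 8 (checkout): HEAD=fix@C [fix=C main=E]
After op 9 (commit): HEAD=fix@F [fix=F main=E]
After op 10 (merge): HEAD=fix@G [fix=G main=E]
After op 11 (commit): HEAD=fix@H [fix=H main=E]
After op 12 (commit): HEAD=fix@I [fix=I main=E]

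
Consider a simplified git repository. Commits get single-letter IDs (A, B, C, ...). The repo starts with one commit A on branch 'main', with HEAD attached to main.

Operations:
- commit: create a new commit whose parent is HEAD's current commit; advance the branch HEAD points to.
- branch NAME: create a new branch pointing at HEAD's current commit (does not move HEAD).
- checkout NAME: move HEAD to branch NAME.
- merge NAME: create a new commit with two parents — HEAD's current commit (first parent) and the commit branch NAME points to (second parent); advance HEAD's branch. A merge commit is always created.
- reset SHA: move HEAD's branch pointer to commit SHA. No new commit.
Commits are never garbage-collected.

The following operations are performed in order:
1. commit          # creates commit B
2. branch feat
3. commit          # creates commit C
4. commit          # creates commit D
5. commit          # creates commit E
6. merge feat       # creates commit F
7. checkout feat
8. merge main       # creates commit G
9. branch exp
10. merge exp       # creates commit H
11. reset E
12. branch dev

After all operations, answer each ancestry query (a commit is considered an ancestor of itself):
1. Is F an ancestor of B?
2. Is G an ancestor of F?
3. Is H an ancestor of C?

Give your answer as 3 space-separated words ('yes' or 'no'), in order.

Answer: no no no

Derivation:
After op 1 (commit): HEAD=main@B [main=B]
After op 2 (branch): HEAD=main@B [feat=B main=B]
After op 3 (commit): HEAD=main@C [feat=B main=C]
After op 4 (commit): HEAD=main@D [feat=B main=D]
After op 5 (commit): HEAD=main@E [feat=B main=E]
After op 6 (merge): HEAD=main@F [feat=B main=F]
After op 7 (checkout): HEAD=feat@B [feat=B main=F]
After op 8 (merge): HEAD=feat@G [feat=G main=F]
After op 9 (branch): HEAD=feat@G [exp=G feat=G main=F]
After op 10 (merge): HEAD=feat@H [exp=G feat=H main=F]
After op 11 (reset): HEAD=feat@E [exp=G feat=E main=F]
After op 12 (branch): HEAD=feat@E [dev=E exp=G feat=E main=F]
ancestors(B) = {A,B}; F in? no
ancestors(F) = {A,B,C,D,E,F}; G in? no
ancestors(C) = {A,B,C}; H in? no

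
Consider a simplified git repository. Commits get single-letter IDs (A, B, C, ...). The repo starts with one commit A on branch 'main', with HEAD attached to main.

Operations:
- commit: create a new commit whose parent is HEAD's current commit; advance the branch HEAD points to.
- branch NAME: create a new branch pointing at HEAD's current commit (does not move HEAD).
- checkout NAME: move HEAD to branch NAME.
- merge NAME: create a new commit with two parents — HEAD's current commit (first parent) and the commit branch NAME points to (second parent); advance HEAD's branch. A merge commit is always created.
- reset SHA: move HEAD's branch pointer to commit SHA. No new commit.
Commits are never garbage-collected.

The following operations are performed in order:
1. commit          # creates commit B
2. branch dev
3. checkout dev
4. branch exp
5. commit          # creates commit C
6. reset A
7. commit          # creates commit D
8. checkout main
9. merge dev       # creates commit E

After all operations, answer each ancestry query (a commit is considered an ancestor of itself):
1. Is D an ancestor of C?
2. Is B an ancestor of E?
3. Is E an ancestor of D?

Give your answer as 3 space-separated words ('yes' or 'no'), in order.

Answer: no yes no

Derivation:
After op 1 (commit): HEAD=main@B [main=B]
After op 2 (branch): HEAD=main@B [dev=B main=B]
After op 3 (checkout): HEAD=dev@B [dev=B main=B]
After op 4 (branch): HEAD=dev@B [dev=B exp=B main=B]
After op 5 (commit): HEAD=dev@C [dev=C exp=B main=B]
After op 6 (reset): HEAD=dev@A [dev=A exp=B main=B]
After op 7 (commit): HEAD=dev@D [dev=D exp=B main=B]
After op 8 (checkout): HEAD=main@B [dev=D exp=B main=B]
After op 9 (merge): HEAD=main@E [dev=D exp=B main=E]
ancestors(C) = {A,B,C}; D in? no
ancestors(E) = {A,B,D,E}; B in? yes
ancestors(D) = {A,D}; E in? no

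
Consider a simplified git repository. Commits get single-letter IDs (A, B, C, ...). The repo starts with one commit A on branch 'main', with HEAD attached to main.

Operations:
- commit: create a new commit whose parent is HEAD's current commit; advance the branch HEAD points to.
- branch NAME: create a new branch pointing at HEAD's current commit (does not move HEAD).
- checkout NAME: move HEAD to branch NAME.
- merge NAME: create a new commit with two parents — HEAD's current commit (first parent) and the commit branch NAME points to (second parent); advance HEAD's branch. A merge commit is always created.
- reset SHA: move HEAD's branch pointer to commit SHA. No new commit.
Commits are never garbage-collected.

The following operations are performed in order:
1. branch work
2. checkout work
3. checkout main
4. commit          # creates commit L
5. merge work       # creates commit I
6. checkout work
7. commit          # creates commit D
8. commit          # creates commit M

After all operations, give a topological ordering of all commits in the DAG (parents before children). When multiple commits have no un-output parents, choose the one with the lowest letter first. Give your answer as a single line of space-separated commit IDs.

After op 1 (branch): HEAD=main@A [main=A work=A]
After op 2 (checkout): HEAD=work@A [main=A work=A]
After op 3 (checkout): HEAD=main@A [main=A work=A]
After op 4 (commit): HEAD=main@L [main=L work=A]
After op 5 (merge): HEAD=main@I [main=I work=A]
After op 6 (checkout): HEAD=work@A [main=I work=A]
After op 7 (commit): HEAD=work@D [main=I work=D]
After op 8 (commit): HEAD=work@M [main=I work=M]
commit A: parents=[]
commit D: parents=['A']
commit I: parents=['L', 'A']
commit L: parents=['A']
commit M: parents=['D']

Answer: A D L I M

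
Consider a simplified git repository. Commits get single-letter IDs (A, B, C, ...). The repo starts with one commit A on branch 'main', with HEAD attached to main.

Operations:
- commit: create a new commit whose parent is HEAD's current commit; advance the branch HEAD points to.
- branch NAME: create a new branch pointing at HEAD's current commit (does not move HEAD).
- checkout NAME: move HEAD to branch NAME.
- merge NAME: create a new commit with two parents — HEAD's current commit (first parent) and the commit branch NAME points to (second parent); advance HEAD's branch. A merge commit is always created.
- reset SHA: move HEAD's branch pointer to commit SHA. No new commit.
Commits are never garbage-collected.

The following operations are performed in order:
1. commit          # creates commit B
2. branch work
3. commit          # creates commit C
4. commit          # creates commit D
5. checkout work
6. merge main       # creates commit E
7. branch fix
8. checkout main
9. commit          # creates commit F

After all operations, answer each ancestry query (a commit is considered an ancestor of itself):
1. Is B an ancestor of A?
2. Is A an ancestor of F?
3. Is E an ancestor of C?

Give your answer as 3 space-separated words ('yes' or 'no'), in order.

After op 1 (commit): HEAD=main@B [main=B]
After op 2 (branch): HEAD=main@B [main=B work=B]
After op 3 (commit): HEAD=main@C [main=C work=B]
After op 4 (commit): HEAD=main@D [main=D work=B]
After op 5 (checkout): HEAD=work@B [main=D work=B]
After op 6 (merge): HEAD=work@E [main=D work=E]
After op 7 (branch): HEAD=work@E [fix=E main=D work=E]
After op 8 (checkout): HEAD=main@D [fix=E main=D work=E]
After op 9 (commit): HEAD=main@F [fix=E main=F work=E]
ancestors(A) = {A}; B in? no
ancestors(F) = {A,B,C,D,F}; A in? yes
ancestors(C) = {A,B,C}; E in? no

Answer: no yes no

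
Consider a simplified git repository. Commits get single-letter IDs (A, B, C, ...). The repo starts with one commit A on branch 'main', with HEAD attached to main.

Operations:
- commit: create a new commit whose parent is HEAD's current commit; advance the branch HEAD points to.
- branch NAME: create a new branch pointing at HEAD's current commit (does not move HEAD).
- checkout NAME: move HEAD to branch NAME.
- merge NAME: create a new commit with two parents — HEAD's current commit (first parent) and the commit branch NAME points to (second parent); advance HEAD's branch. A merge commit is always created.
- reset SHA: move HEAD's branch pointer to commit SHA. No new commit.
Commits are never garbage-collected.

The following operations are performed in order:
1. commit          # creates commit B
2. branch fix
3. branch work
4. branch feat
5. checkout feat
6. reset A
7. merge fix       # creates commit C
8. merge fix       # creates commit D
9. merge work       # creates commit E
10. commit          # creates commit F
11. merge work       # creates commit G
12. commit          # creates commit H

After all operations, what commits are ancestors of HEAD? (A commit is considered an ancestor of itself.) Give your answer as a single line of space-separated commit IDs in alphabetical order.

Answer: A B C D E F G H

Derivation:
After op 1 (commit): HEAD=main@B [main=B]
After op 2 (branch): HEAD=main@B [fix=B main=B]
After op 3 (branch): HEAD=main@B [fix=B main=B work=B]
After op 4 (branch): HEAD=main@B [feat=B fix=B main=B work=B]
After op 5 (checkout): HEAD=feat@B [feat=B fix=B main=B work=B]
After op 6 (reset): HEAD=feat@A [feat=A fix=B main=B work=B]
After op 7 (merge): HEAD=feat@C [feat=C fix=B main=B work=B]
After op 8 (merge): HEAD=feat@D [feat=D fix=B main=B work=B]
After op 9 (merge): HEAD=feat@E [feat=E fix=B main=B work=B]
After op 10 (commit): HEAD=feat@F [feat=F fix=B main=B work=B]
After op 11 (merge): HEAD=feat@G [feat=G fix=B main=B work=B]
After op 12 (commit): HEAD=feat@H [feat=H fix=B main=B work=B]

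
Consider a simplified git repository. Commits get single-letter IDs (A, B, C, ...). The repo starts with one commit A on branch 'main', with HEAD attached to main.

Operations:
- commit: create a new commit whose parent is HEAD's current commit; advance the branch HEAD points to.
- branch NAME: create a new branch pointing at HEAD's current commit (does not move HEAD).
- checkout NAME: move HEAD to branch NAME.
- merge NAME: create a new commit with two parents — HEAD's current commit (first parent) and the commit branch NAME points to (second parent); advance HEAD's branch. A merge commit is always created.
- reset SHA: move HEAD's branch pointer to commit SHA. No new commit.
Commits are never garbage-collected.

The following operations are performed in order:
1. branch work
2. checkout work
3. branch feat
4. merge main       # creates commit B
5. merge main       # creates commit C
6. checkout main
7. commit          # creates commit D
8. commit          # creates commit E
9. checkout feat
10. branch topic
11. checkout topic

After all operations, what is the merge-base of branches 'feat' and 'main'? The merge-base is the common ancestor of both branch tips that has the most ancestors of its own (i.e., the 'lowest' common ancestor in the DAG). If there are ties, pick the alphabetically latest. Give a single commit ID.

Answer: A

Derivation:
After op 1 (branch): HEAD=main@A [main=A work=A]
After op 2 (checkout): HEAD=work@A [main=A work=A]
After op 3 (branch): HEAD=work@A [feat=A main=A work=A]
After op 4 (merge): HEAD=work@B [feat=A main=A work=B]
After op 5 (merge): HEAD=work@C [feat=A main=A work=C]
After op 6 (checkout): HEAD=main@A [feat=A main=A work=C]
After op 7 (commit): HEAD=main@D [feat=A main=D work=C]
After op 8 (commit): HEAD=main@E [feat=A main=E work=C]
After op 9 (checkout): HEAD=feat@A [feat=A main=E work=C]
After op 10 (branch): HEAD=feat@A [feat=A main=E topic=A work=C]
After op 11 (checkout): HEAD=topic@A [feat=A main=E topic=A work=C]
ancestors(feat=A): ['A']
ancestors(main=E): ['A', 'D', 'E']
common: ['A']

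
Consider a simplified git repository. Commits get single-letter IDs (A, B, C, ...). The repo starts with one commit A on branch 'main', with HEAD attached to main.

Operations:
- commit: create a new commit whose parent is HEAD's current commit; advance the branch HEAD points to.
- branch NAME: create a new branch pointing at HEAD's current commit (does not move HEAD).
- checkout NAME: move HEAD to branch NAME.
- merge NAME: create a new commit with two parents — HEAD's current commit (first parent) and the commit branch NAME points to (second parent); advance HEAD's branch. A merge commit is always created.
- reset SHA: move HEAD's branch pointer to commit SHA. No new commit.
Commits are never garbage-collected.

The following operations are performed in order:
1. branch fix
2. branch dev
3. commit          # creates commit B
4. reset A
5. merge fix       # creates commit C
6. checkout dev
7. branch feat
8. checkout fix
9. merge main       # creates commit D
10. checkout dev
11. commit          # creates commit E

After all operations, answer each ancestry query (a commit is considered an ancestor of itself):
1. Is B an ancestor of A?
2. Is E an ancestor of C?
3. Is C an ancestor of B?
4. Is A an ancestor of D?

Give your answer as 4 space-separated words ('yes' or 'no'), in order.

After op 1 (branch): HEAD=main@A [fix=A main=A]
After op 2 (branch): HEAD=main@A [dev=A fix=A main=A]
After op 3 (commit): HEAD=main@B [dev=A fix=A main=B]
After op 4 (reset): HEAD=main@A [dev=A fix=A main=A]
After op 5 (merge): HEAD=main@C [dev=A fix=A main=C]
After op 6 (checkout): HEAD=dev@A [dev=A fix=A main=C]
After op 7 (branch): HEAD=dev@A [dev=A feat=A fix=A main=C]
After op 8 (checkout): HEAD=fix@A [dev=A feat=A fix=A main=C]
After op 9 (merge): HEAD=fix@D [dev=A feat=A fix=D main=C]
After op 10 (checkout): HEAD=dev@A [dev=A feat=A fix=D main=C]
After op 11 (commit): HEAD=dev@E [dev=E feat=A fix=D main=C]
ancestors(A) = {A}; B in? no
ancestors(C) = {A,C}; E in? no
ancestors(B) = {A,B}; C in? no
ancestors(D) = {A,C,D}; A in? yes

Answer: no no no yes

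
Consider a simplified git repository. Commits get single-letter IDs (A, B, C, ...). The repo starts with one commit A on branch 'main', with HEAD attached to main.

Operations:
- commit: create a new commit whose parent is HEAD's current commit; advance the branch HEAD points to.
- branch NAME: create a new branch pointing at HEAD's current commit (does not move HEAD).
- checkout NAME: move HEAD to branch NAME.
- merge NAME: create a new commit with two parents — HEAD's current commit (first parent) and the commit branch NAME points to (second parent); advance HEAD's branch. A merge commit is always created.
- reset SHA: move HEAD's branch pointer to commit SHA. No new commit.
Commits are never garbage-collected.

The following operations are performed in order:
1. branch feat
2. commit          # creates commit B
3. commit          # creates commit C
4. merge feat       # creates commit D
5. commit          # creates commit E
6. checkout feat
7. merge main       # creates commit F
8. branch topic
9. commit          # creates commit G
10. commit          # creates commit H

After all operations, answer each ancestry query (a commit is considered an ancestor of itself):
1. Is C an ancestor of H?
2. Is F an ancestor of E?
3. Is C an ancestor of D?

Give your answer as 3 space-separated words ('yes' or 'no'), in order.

Answer: yes no yes

Derivation:
After op 1 (branch): HEAD=main@A [feat=A main=A]
After op 2 (commit): HEAD=main@B [feat=A main=B]
After op 3 (commit): HEAD=main@C [feat=A main=C]
After op 4 (merge): HEAD=main@D [feat=A main=D]
After op 5 (commit): HEAD=main@E [feat=A main=E]
After op 6 (checkout): HEAD=feat@A [feat=A main=E]
After op 7 (merge): HEAD=feat@F [feat=F main=E]
After op 8 (branch): HEAD=feat@F [feat=F main=E topic=F]
After op 9 (commit): HEAD=feat@G [feat=G main=E topic=F]
After op 10 (commit): HEAD=feat@H [feat=H main=E topic=F]
ancestors(H) = {A,B,C,D,E,F,G,H}; C in? yes
ancestors(E) = {A,B,C,D,E}; F in? no
ancestors(D) = {A,B,C,D}; C in? yes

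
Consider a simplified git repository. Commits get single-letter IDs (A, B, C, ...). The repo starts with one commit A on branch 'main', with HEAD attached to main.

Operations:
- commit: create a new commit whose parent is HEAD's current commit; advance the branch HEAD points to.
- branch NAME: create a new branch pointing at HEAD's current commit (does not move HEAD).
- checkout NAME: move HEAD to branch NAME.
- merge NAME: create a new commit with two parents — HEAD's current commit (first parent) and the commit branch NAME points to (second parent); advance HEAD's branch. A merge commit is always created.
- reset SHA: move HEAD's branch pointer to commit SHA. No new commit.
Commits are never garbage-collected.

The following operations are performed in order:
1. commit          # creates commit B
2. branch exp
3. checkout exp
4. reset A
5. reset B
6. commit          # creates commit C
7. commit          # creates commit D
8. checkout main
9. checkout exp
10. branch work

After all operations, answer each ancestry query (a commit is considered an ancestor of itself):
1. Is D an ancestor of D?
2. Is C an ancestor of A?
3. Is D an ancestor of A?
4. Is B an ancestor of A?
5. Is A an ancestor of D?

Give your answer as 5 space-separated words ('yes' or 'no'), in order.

After op 1 (commit): HEAD=main@B [main=B]
After op 2 (branch): HEAD=main@B [exp=B main=B]
After op 3 (checkout): HEAD=exp@B [exp=B main=B]
After op 4 (reset): HEAD=exp@A [exp=A main=B]
After op 5 (reset): HEAD=exp@B [exp=B main=B]
After op 6 (commit): HEAD=exp@C [exp=C main=B]
After op 7 (commit): HEAD=exp@D [exp=D main=B]
After op 8 (checkout): HEAD=main@B [exp=D main=B]
After op 9 (checkout): HEAD=exp@D [exp=D main=B]
After op 10 (branch): HEAD=exp@D [exp=D main=B work=D]
ancestors(D) = {A,B,C,D}; D in? yes
ancestors(A) = {A}; C in? no
ancestors(A) = {A}; D in? no
ancestors(A) = {A}; B in? no
ancestors(D) = {A,B,C,D}; A in? yes

Answer: yes no no no yes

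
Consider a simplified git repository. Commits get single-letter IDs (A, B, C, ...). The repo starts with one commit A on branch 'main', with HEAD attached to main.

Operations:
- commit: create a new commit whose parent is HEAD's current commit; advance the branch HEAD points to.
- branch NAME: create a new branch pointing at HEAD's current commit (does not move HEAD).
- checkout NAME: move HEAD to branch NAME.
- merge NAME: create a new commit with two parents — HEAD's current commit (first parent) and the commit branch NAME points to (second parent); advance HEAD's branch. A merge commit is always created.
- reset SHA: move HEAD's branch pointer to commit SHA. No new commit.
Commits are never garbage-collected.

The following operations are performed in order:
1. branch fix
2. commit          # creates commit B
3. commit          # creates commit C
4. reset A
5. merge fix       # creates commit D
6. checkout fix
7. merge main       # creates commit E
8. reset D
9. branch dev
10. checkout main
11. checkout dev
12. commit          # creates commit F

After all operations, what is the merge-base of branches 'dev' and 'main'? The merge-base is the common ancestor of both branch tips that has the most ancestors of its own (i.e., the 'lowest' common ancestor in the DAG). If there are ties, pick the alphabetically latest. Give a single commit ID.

After op 1 (branch): HEAD=main@A [fix=A main=A]
After op 2 (commit): HEAD=main@B [fix=A main=B]
After op 3 (commit): HEAD=main@C [fix=A main=C]
After op 4 (reset): HEAD=main@A [fix=A main=A]
After op 5 (merge): HEAD=main@D [fix=A main=D]
After op 6 (checkout): HEAD=fix@A [fix=A main=D]
After op 7 (merge): HEAD=fix@E [fix=E main=D]
After op 8 (reset): HEAD=fix@D [fix=D main=D]
After op 9 (branch): HEAD=fix@D [dev=D fix=D main=D]
After op 10 (checkout): HEAD=main@D [dev=D fix=D main=D]
After op 11 (checkout): HEAD=dev@D [dev=D fix=D main=D]
After op 12 (commit): HEAD=dev@F [dev=F fix=D main=D]
ancestors(dev=F): ['A', 'D', 'F']
ancestors(main=D): ['A', 'D']
common: ['A', 'D']

Answer: D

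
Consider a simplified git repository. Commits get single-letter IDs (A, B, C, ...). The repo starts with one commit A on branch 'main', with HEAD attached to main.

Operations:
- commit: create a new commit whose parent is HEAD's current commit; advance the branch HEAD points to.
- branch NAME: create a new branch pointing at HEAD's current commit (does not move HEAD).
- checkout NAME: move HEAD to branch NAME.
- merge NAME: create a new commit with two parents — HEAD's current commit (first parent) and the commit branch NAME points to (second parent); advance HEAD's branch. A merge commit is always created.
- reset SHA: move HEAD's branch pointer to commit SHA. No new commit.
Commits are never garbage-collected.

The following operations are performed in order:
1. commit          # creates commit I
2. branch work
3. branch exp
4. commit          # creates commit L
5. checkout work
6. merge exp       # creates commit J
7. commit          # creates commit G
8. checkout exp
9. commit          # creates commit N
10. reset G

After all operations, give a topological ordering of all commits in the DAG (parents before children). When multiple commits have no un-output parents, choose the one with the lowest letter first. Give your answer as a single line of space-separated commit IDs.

Answer: A I J G L N

Derivation:
After op 1 (commit): HEAD=main@I [main=I]
After op 2 (branch): HEAD=main@I [main=I work=I]
After op 3 (branch): HEAD=main@I [exp=I main=I work=I]
After op 4 (commit): HEAD=main@L [exp=I main=L work=I]
After op 5 (checkout): HEAD=work@I [exp=I main=L work=I]
After op 6 (merge): HEAD=work@J [exp=I main=L work=J]
After op 7 (commit): HEAD=work@G [exp=I main=L work=G]
After op 8 (checkout): HEAD=exp@I [exp=I main=L work=G]
After op 9 (commit): HEAD=exp@N [exp=N main=L work=G]
After op 10 (reset): HEAD=exp@G [exp=G main=L work=G]
commit A: parents=[]
commit G: parents=['J']
commit I: parents=['A']
commit J: parents=['I', 'I']
commit L: parents=['I']
commit N: parents=['I']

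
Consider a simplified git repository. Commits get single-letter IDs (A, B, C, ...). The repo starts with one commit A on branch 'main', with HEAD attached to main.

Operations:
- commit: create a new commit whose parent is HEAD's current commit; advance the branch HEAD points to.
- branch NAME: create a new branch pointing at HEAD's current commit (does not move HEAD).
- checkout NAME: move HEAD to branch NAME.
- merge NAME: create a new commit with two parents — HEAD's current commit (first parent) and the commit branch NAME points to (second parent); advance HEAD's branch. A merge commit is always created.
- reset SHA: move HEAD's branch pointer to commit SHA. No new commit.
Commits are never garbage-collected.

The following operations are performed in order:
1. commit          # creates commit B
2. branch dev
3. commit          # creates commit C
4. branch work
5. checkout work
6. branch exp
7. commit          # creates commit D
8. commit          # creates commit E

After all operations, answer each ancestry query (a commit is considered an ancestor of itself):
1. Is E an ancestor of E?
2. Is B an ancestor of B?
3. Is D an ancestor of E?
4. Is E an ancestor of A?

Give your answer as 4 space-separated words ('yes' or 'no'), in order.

After op 1 (commit): HEAD=main@B [main=B]
After op 2 (branch): HEAD=main@B [dev=B main=B]
After op 3 (commit): HEAD=main@C [dev=B main=C]
After op 4 (branch): HEAD=main@C [dev=B main=C work=C]
After op 5 (checkout): HEAD=work@C [dev=B main=C work=C]
After op 6 (branch): HEAD=work@C [dev=B exp=C main=C work=C]
After op 7 (commit): HEAD=work@D [dev=B exp=C main=C work=D]
After op 8 (commit): HEAD=work@E [dev=B exp=C main=C work=E]
ancestors(E) = {A,B,C,D,E}; E in? yes
ancestors(B) = {A,B}; B in? yes
ancestors(E) = {A,B,C,D,E}; D in? yes
ancestors(A) = {A}; E in? no

Answer: yes yes yes no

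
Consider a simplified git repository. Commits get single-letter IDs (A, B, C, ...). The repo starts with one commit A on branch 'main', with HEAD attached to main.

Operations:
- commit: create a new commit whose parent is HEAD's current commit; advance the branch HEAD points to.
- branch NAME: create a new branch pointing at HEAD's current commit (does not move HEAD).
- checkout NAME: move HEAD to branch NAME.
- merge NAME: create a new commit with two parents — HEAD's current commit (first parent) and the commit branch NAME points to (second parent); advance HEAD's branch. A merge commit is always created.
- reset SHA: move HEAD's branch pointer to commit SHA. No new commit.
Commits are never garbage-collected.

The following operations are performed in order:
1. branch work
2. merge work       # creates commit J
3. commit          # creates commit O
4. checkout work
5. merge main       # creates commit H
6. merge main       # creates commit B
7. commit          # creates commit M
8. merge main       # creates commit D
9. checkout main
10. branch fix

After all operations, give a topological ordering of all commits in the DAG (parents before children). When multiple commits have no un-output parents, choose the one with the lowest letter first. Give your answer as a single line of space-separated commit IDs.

After op 1 (branch): HEAD=main@A [main=A work=A]
After op 2 (merge): HEAD=main@J [main=J work=A]
After op 3 (commit): HEAD=main@O [main=O work=A]
After op 4 (checkout): HEAD=work@A [main=O work=A]
After op 5 (merge): HEAD=work@H [main=O work=H]
After op 6 (merge): HEAD=work@B [main=O work=B]
After op 7 (commit): HEAD=work@M [main=O work=M]
After op 8 (merge): HEAD=work@D [main=O work=D]
After op 9 (checkout): HEAD=main@O [main=O work=D]
After op 10 (branch): HEAD=main@O [fix=O main=O work=D]
commit A: parents=[]
commit B: parents=['H', 'O']
commit D: parents=['M', 'O']
commit H: parents=['A', 'O']
commit J: parents=['A', 'A']
commit M: parents=['B']
commit O: parents=['J']

Answer: A J O H B M D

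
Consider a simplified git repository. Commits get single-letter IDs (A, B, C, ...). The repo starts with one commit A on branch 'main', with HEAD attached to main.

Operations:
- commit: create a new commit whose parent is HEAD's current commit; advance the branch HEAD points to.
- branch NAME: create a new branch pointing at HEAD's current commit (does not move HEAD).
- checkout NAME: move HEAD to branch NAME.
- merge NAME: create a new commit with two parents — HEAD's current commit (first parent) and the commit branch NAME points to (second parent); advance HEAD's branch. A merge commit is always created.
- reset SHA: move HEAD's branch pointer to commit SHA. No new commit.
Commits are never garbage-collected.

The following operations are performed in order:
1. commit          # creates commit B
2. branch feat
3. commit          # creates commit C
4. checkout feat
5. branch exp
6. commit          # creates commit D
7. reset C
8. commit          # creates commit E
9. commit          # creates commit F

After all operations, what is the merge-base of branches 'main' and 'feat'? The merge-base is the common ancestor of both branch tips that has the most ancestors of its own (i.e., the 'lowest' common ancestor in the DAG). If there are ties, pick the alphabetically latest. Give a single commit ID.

After op 1 (commit): HEAD=main@B [main=B]
After op 2 (branch): HEAD=main@B [feat=B main=B]
After op 3 (commit): HEAD=main@C [feat=B main=C]
After op 4 (checkout): HEAD=feat@B [feat=B main=C]
After op 5 (branch): HEAD=feat@B [exp=B feat=B main=C]
After op 6 (commit): HEAD=feat@D [exp=B feat=D main=C]
After op 7 (reset): HEAD=feat@C [exp=B feat=C main=C]
After op 8 (commit): HEAD=feat@E [exp=B feat=E main=C]
After op 9 (commit): HEAD=feat@F [exp=B feat=F main=C]
ancestors(main=C): ['A', 'B', 'C']
ancestors(feat=F): ['A', 'B', 'C', 'E', 'F']
common: ['A', 'B', 'C']

Answer: C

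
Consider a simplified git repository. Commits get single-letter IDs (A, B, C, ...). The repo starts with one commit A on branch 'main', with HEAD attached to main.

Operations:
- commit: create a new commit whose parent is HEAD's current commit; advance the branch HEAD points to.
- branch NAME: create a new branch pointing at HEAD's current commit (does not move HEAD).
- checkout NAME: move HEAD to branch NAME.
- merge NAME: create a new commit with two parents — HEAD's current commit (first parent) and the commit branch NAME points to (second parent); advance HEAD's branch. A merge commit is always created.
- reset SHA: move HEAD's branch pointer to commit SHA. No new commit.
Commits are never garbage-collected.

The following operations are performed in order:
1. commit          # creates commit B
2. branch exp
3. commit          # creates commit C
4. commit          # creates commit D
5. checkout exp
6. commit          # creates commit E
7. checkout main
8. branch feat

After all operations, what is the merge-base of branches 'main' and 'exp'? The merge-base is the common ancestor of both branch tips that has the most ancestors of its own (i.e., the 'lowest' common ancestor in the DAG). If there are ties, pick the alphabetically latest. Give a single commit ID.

After op 1 (commit): HEAD=main@B [main=B]
After op 2 (branch): HEAD=main@B [exp=B main=B]
After op 3 (commit): HEAD=main@C [exp=B main=C]
After op 4 (commit): HEAD=main@D [exp=B main=D]
After op 5 (checkout): HEAD=exp@B [exp=B main=D]
After op 6 (commit): HEAD=exp@E [exp=E main=D]
After op 7 (checkout): HEAD=main@D [exp=E main=D]
After op 8 (branch): HEAD=main@D [exp=E feat=D main=D]
ancestors(main=D): ['A', 'B', 'C', 'D']
ancestors(exp=E): ['A', 'B', 'E']
common: ['A', 'B']

Answer: B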